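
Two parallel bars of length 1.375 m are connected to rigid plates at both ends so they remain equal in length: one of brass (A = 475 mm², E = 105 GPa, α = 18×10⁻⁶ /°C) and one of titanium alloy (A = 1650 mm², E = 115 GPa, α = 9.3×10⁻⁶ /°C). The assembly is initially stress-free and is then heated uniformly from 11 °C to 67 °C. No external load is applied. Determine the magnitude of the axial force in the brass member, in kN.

P ≈ 19.2 kN (compressive in the brass)

Both members must finish at the same length. With the larger α, the brass tends to over-expand; the plates restrain it, putting the brass in compression and the titanium alloy in tension. With no external load the two internal forces are equal and opposite, magnitude P.
Setting the final lengths equal and cancelling L: (α₁ − α₂)ΔT = P/(A₁E₁) + P/(A₂E₂).
|α₁ − α₂|·ΔT = 8.7×10⁻⁶ × 56 = 0.0004872.
1/(A₁E₁) + 1/(A₂E₂) = 1/(475×105×10³) + 1/(1650×115×10³) = 2.532×10⁻⁸ N⁻¹.
So P = 0.0004872 / 2.532×10⁻⁸ = 19.24 kN.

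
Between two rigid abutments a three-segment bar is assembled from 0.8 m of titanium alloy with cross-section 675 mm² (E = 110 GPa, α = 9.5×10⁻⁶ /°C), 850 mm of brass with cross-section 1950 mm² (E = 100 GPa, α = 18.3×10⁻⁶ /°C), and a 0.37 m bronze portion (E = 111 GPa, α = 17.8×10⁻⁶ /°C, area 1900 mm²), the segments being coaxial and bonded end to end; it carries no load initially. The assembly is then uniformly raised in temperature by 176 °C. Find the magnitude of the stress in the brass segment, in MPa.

σ ≈ 159 MPa (compressive)

If the supports were absent, the total length change would be Σ αᵢΔT Lᵢ = 9.5×10⁻⁶×176×800 + 18.3×10⁻⁶×176×850 + 17.8×10⁻⁶×176×370 = 5.234 mm.
The walls prevent any net length change, so an axial force P (same in every segment) develops. Compatibility: P · Σ Lᵢ/(AᵢEᵢ) = δ_free.
The series flexibility is Σ Lᵢ/(AᵢEᵢ) = 800/(675×110×10³) + 850/(1950×100×10³) + 370/(1900×111×10³) = 1.689×10⁻⁵ mm/N.
So P = 5.234 / 1.689×10⁻⁵ = 310 kN, compressive.
σ_{brass} = P / A = 310000 / 1950 = 159 MPa.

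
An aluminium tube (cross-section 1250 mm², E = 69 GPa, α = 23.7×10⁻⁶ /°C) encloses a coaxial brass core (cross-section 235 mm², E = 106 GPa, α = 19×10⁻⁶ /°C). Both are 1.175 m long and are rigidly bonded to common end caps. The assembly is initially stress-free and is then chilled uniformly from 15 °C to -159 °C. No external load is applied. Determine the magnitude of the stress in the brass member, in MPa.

Equilibrium of a rigid end plate with no external load gives equal and opposite internal forces ±P in the two members. Since α_{aluminium} > α_{brass}, cooling drives the aluminium into tension and the brass into compression.
Equating the net (thermal + elastic) strains gives |α₁ − α₂|·ΔT = P·[1/(A₁E₁) + 1/(A₂E₂)].
|α₁ − α₂|·ΔT = 4.7×10⁻⁶ × 174 = 0.0008178.
1/(A₁E₁) + 1/(A₂E₂) = 1/(1250×69×10³) + 1/(235×106×10³) = 5.174×10⁻⁸ N⁻¹.
P = 0.0008178 / 5.174×10⁻⁸ = 15810 N = 15.81 kN.
σ_{brass} = P/A₂ = 15810/235 = 67.26 MPa, compressive.

σ ≈ 67.3 MPa (compressive)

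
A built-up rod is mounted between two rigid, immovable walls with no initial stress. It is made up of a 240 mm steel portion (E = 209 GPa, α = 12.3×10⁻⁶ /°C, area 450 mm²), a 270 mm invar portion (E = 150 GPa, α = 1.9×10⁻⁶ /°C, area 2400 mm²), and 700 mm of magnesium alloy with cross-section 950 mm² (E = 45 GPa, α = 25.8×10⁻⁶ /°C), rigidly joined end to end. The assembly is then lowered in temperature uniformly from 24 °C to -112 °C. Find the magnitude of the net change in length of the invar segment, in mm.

|ΔL| ≈ 0.0418 mm

If the supports were absent, the total length change would be Σ αᵢΔT Lᵢ = 12.3×10⁻⁶×136×240 + 1.9×10⁻⁶×136×270 + 25.8×10⁻⁶×136×700 = 2.927 mm.
Since the ends are fixed, an axial force P builds up, equal in every segment, with P · Σ Lᵢ/(AᵢEᵢ) = δ_free.
Σ Lᵢ/(AᵢEᵢ) = 240/(450×209×10³) + 270/(2400×150×10³) + 700/(950×45×10³) = 1.968×10⁻⁵ mm/N.
So P = 2.927 / 1.968×10⁻⁵ = 148.8 kN, tensile.
For the invar segment, free thermal change = 1.9×10⁻⁶×136×270 = 0.06977 mm and elastic change from P = 148800×270/(2400×150×10³) = 0.1116 mm; these oppose, so the net change is 0.0418 mm (segment lengthens).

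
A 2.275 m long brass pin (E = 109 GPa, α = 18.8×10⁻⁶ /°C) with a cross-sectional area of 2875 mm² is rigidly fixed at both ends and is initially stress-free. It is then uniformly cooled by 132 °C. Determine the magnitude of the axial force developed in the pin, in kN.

P ≈ 778 kN (tensile)

The ends cannot move, so σ = EαΔT = 109×10³ × 18.8×10⁻⁶ × 132 = 270.5 MPa.
Then P = σA = 270.5 × 2875 mm² = 777.7 kN, tensile.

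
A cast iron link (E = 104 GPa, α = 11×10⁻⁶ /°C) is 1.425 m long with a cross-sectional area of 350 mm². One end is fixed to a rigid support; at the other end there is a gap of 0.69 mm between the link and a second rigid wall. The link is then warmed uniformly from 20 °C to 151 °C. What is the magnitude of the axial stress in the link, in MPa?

σ ≈ 99.5 MPa (compressive)

Unrestrained expansion: δ_free = αΔT L = 11×10⁻⁶ × 131 × 1425 = 2.053 mm.
This exceeds the 0.69 mm gap, so the wall pushes back. The portion of expansion that must be recovered elastically is δ_free − gap = 2.053 − 0.69 = 1.363 mm.
So σ = E(δ_free − g)/L = 104×10³ × 1.363/1425 = 99.51 MPa.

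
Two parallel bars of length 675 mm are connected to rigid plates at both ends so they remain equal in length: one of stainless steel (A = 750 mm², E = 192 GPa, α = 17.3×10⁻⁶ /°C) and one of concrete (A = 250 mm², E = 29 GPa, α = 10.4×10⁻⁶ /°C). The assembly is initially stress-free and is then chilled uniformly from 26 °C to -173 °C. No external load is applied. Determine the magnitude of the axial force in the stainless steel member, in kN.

P ≈ 9.48 kN (tensile in the stainless steel)

Both members must finish at the same length. With the larger α, the stainless steel tends to over-contract; the plates restrain it, putting the stainless steel in tension and the concrete in compression. With no external load the two internal forces are equal and opposite, magnitude P.
Compatibility of the two members (thermal + elastic change equal): (α₁ − α₂)ΔT = P·[1/(A₁E₁) + 1/(A₂E₂)].
|α₁ − α₂|·ΔT = 6.9×10⁻⁶ × 199 = 0.001373.
1/(A₁E₁) + 1/(A₂E₂) = 1/(750×192×10³) + 1/(250×29×10³) = 1.449×10⁻⁷ N⁻¹.
P = 0.001373 / 1.449×10⁻⁷ = 9478 N = 9.478 kN.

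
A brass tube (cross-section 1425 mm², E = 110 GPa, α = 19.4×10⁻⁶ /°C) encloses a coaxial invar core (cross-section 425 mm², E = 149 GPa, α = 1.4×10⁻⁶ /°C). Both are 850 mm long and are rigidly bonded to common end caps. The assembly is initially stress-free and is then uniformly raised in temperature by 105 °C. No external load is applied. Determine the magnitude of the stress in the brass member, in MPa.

Both members must finish at the same length. With the larger α, the brass tends to over-expand; the plates restrain it, putting the brass in compression and the invar in tension. With no external load the two internal forces are equal and opposite, magnitude P.
Equating the net (thermal + elastic) strains gives |α₁ − α₂|·ΔT = P·[1/(A₁E₁) + 1/(A₂E₂)].
|α₁ − α₂|·ΔT = 18×10⁻⁶ × 105 = 0.00189.
1/(A₁E₁) + 1/(A₂E₂) = 1/(1425×110×10³) + 1/(425×149×10³) = 2.217×10⁻⁸ N⁻¹.
P = 0.00189 / 2.217×10⁻⁸ = 85250 N = 85.25 kN.
σ_{brass} = P/A₁ = 85250/1425 = 59.82 MPa, compressive.

σ ≈ 59.8 MPa (compressive)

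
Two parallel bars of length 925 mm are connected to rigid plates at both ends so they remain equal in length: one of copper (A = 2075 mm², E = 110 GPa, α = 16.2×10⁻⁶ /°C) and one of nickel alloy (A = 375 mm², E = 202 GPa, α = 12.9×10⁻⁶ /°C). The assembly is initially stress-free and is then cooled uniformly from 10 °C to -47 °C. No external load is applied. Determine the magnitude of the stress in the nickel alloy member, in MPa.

σ ≈ 28.5 MPa (compressive)

The copper has the larger α, so on cooling it would change length more than the nickel alloy if both were free. The rigid plates force a common final length, so the copper is put into tension and the nickel alloy into compression, with equal and opposite forces P (no external load).
Setting the final lengths equal and cancelling L: (α₁ − α₂)ΔT = P/(A₁E₁) + P/(A₂E₂).
|α₁ − α₂|·ΔT = 3.3×10⁻⁶ × 57 = 0.0001881.
1/(A₁E₁) + 1/(A₂E₂) = 1/(2075×110×10³) + 1/(375×202×10³) = 1.758×10⁻⁸ N⁻¹.
P = 0.0001881 / 1.758×10⁻⁸ = 10700 N = 10.7 kN.
σ_{nickel alloy} = P/A₂ = 10700/375 = 28.53 MPa, compressive.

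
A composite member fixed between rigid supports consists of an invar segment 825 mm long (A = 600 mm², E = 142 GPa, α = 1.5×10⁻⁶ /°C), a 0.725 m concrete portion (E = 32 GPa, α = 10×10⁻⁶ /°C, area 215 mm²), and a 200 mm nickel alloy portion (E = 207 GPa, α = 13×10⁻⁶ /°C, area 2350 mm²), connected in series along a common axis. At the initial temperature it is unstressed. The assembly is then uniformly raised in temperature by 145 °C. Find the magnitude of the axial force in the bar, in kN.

P ≈ 13.9 kN (compressive)

With the walls removed the bar would change length by δ_free = Σ αᵢΔT Lᵢ = 1.5×10⁻⁶×145×825 + 10×10⁻⁶×145×725 + 13×10⁻⁶×145×200 = 1.608 mm.
Since the ends are fixed, an axial force P builds up, equal in every segment, with P · Σ Lᵢ/(AᵢEᵢ) = δ_free.
The series flexibility is Σ Lᵢ/(AᵢEᵢ) = 825/(600×142×10³) + 725/(215×32×10³) + 200/(2350×207×10³) = 0.0001155 mm/N.
P = 1.608 / 0.0001155 = 13920 N = 13.92 kN, compressive.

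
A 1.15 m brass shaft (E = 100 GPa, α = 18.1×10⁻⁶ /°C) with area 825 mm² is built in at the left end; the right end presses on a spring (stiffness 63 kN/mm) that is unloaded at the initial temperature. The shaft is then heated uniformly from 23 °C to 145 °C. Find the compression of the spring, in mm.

δ ≈ 1.35 mm

The unrestrained thermal change is αΔT L = 18.1×10⁻⁶ × 122 × 1150 = 2.539 mm.
Let P be the compressive force at the spring. The shaft shortens elastically by PL/(AE) and the spring compresses by P/k; together these equal δ_free.
P [ L/(AE) + 1/k ] = δ_free → P [ 1150/(825×100×10³) + 1/(63×10³) ] = 2.539.
P = 2.539 / 2.981×10⁻⁵ = 85180 N.
Spring compression = P/k = 85180/(63×10³) = 1.352 mm.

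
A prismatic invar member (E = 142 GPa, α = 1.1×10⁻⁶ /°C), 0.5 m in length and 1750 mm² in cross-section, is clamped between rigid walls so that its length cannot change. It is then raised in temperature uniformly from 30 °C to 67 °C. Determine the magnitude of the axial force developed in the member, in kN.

With zero net strain, σ = E·αΔT = 142 GPa × 1.1×10⁻⁶ × 37 = 5.779 MPa.
Then P = σA = 5.779 × 1750 mm² = 10.11 kN, compressive.

P ≈ 10.1 kN (compressive)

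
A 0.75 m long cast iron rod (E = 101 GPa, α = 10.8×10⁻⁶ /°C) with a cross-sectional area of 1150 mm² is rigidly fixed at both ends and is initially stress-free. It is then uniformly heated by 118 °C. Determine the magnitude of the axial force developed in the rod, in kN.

P ≈ 148 kN (compressive)

Full restraint means ε = 0, so the stress is σ = EαΔT = 101×10³ × 10.8×10⁻⁶ × 118 = 128.7 MPa.
Then P = σA = 128.7 × 1150 mm² = 148 kN, compressive.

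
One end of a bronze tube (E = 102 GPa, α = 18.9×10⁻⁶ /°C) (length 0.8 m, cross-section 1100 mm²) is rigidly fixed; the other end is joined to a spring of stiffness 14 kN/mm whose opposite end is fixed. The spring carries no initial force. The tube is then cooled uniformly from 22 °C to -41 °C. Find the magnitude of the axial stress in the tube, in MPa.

Free thermal contraction: δ_free = αΔT L = 18.9×10⁻⁶ × 63 × 800 = 0.9526 mm.
Let P be the tensile force in the spring. The tube extends elastically by PL/(AE) and the spring stretches by P/k; together these equal δ_free.
P [ L/(AE) + 1/k ] = δ_free → P [ 800/(1100×102×10³) + 1/(14×10³) ] = 0.9526.
P = 0.9526 / 7.856×10⁻⁵ = 12130 N.
σ = P/A = 12130/1100 = 11.02 MPa.

σ ≈ 11 MPa (tensile)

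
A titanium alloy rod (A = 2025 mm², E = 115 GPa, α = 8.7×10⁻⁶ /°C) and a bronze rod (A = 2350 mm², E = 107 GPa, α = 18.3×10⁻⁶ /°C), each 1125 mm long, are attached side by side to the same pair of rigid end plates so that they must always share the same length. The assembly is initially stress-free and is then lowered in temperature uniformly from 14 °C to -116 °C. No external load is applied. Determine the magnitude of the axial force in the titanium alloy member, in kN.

P ≈ 151 kN (compressive in the titanium alloy)

The bronze has the larger α, so on cooling it would change length more than the titanium alloy if both were free. The rigid plates force a common final length, so the bronze is put into tension and the titanium alloy into compression, with equal and opposite forces P (no external load).
Setting the final lengths equal and cancelling L: (α₁ − α₂)ΔT = P/(A₁E₁) + P/(A₂E₂).
|α₁ − α₂|·ΔT = 9.6×10⁻⁶ × 130 = 0.001248.
1/(A₁E₁) + 1/(A₂E₂) = 1/(2025×115×10³) + 1/(2350×107×10³) = 8.271×10⁻⁹ N⁻¹.
So P = 0.001248 / 8.271×10⁻⁹ = 150.9 kN.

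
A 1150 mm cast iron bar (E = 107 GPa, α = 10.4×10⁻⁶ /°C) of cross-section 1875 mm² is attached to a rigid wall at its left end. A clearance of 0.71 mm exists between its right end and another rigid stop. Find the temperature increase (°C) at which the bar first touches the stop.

The gap closes when αΔT L = 0.71 mm, since the bar is still unstressed at that instant.
So ΔT = g/(αL) = 0.71/(10.4×10⁻⁶ × 1150) = 59.36 °C.

ΔT ≈ 59.4 °C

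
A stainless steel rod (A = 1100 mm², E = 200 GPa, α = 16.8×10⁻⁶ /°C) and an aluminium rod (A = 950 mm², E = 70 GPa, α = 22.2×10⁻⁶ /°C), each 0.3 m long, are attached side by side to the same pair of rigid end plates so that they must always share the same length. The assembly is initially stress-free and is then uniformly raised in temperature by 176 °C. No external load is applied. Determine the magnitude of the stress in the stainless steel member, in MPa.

Equilibrium of a rigid end plate with no external load gives equal and opposite internal forces ±P in the two members. Since α_{aluminium} > α_{stainless steel}, heating drives the aluminium into compression and the stainless steel into tension.
Setting the final lengths equal and cancelling L: (α₁ − α₂)ΔT = P/(A₁E₁) + P/(A₂E₂).
|α₁ − α₂|·ΔT = 5.4×10⁻⁶ × 176 = 0.0009504.
1/(A₁E₁) + 1/(A₂E₂) = 1/(1100×200×10³) + 1/(950×70×10³) = 1.958×10⁻⁸ N⁻¹.
So P = 0.0009504 / 1.958×10⁻⁸ = 48.53 kN.
σ_{stainless steel} = P/A₁ = 48530/1100 = 44.12 MPa, tensile.

σ ≈ 44.1 MPa (tensile)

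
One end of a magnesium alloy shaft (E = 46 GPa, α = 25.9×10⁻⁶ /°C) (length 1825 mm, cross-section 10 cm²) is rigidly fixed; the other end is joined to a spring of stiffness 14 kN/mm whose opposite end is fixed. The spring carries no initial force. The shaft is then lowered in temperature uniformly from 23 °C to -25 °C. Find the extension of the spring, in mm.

Free thermal contraction: δ_free = αΔT L = 25.9×10⁻⁶ × 48 × 1825 = 2.269 mm.
With a force P in the spring, the elastic change of the shaft is PL/(AE) and that of the spring is P/k; compatibility requires their sum to equal δ_free.
So P = δ_free / [L/(AE) + 1/k] = 2.269 / [ 1825/(1000×46×10³) + 1/(14×10³) ].
P = 2.269 / 0.0001111 = 20420 N.
Spring extension = P/k = 20420/(14×10³) = 1.459 mm.

δ ≈ 1.46 mm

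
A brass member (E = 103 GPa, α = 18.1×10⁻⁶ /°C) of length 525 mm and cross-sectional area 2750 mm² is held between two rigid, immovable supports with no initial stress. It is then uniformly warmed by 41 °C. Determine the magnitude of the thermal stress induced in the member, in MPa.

With length fixed, the mechanical strain must cancel the thermal strain αΔT = 18.1×10⁻⁶ × 41 = 742.1×10⁻⁶.
Hence σ = E·αΔT = 103×10³ × 742.1×10⁻⁶ = 76.44 MPa, compressive.

σ ≈ 76.4 MPa (compressive)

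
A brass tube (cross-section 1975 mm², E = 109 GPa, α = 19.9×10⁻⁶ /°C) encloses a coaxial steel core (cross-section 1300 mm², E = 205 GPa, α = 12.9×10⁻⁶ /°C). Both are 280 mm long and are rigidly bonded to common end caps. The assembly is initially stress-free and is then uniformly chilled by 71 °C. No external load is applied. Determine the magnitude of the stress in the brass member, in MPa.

σ ≈ 30 MPa (tensile)

Equilibrium of a rigid end plate with no external load gives equal and opposite internal forces ±P in the two members. Since α_{brass} > α_{steel}, cooling drives the brass into tension and the steel into compression.
Equating the net (thermal + elastic) strains gives |α₁ − α₂|·ΔT = P·[1/(A₁E₁) + 1/(A₂E₂)].
|α₁ − α₂|·ΔT = 7×10⁻⁶ × 71 = 0.000497.
1/(A₁E₁) + 1/(A₂E₂) = 1/(1975×109×10³) + 1/(1300×205×10³) = 8.398×10⁻⁹ N⁻¹.
P = 0.000497 / 8.398×10⁻⁹ = 59180 N = 59.18 kN.
σ_{brass} = P/A₁ = 59180/1975 = 29.97 MPa, tensile.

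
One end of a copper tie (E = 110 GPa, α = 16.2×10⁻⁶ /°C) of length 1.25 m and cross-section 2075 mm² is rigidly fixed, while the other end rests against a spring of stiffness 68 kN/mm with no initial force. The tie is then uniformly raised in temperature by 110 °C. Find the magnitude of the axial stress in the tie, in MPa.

σ ≈ 53.2 MPa (compressive)

If the spring were absent the tie would lengthen by αΔT L = 16.2×10⁻⁶ × 110 × 1250 = 2.227 mm.
Let P be the compressive force at the spring. The tie shortens elastically by PL/(AE) and the spring compresses by P/k; together these equal δ_free.
So P = δ_free / [L/(AE) + 1/k] = 2.227 / [ 1250/(2075×110×10³) + 1/(68×10³) ].
P = 2.227 / 2.018×10⁻⁵ = 110400 N.
σ = P/A = 110400/2075 = 53.19 MPa.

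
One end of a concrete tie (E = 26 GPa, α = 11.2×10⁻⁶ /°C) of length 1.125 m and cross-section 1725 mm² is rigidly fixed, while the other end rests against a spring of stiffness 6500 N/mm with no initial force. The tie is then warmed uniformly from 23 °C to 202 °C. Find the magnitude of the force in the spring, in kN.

P ≈ 12.6 kN

Free thermal expansion: δ_free = αΔT L = 11.2×10⁻⁶ × 179 × 1125 = 2.255 mm.
With a force P in the spring, the elastic change of the tie is PL/(AE) and that of the spring is P/k; compatibility requires their sum to equal δ_free.
So P = δ_free / [L/(AE) + 1/k] = 2.255 / [ 1125/(1725×26×10³) + 1/(6500) ].
P = 2.255 / 0.0001789 = 12600 N.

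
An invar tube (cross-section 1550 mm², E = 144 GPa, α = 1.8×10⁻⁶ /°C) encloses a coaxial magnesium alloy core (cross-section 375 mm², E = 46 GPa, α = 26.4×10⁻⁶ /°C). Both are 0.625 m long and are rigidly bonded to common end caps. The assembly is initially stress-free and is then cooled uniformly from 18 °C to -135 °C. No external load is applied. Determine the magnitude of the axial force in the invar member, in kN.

Both members must finish at the same length. With the larger α, the magnesium alloy tends to over-contract; the plates restrain it, putting the magnesium alloy in tension and the invar in compression. With no external load the two internal forces are equal and opposite, magnitude P.
Setting the final lengths equal and cancelling L: (α₁ − α₂)ΔT = P/(A₁E₁) + P/(A₂E₂).
|α₁ − α₂|·ΔT = 24.6×10⁻⁶ × 153 = 0.003764.
1/(A₁E₁) + 1/(A₂E₂) = 1/(1550×144×10³) + 1/(375×46×10³) = 6.245×10⁻⁸ N⁻¹.
So P = 0.003764 / 6.245×10⁻⁸ = 60.27 kN.

P ≈ 60.3 kN (compressive in the invar)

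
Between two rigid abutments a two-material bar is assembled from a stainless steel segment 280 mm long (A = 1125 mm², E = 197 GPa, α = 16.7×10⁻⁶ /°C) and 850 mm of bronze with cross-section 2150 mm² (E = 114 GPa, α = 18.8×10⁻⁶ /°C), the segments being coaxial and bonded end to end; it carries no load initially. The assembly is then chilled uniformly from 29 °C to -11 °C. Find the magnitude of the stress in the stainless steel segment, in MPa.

If the supports were absent, the total length change would be Σ αᵢΔT Lᵢ = 16.7×10⁻⁶×40×280 + 18.8×10⁻⁶×40×850 = 0.8262 mm.
Since the ends are fixed, an axial force P builds up, equal in every segment, with P · Σ Lᵢ/(AᵢEᵢ) = δ_free.
Σ Lᵢ/(AᵢEᵢ) = 280/(1125×197×10³) + 850/(2150×114×10³) = 4.731×10⁻⁶ mm/N.
P = 0.8262 / 4.731×10⁻⁶ = 174600 N = 174.6 kN, tensile.
σ_{stainless steel} = P / A = 174600 / 1125 = 155.2 MPa.

σ ≈ 155 MPa (tensile)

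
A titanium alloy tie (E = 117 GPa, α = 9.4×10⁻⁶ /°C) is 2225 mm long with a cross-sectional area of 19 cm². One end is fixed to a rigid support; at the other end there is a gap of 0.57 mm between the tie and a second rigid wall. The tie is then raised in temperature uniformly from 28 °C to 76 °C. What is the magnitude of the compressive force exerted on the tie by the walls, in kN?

Free thermal elongation = αΔT L = 9.4×10⁻⁶ × 48 × 2225 = 1.004 mm.
After closing the 0.57 mm clearance, 1.004 − 0.57 = 0.4339 mm of expansion remains to be suppressed by the wall.
So σ = E(δ_free − g)/L = 117×10³ × 0.4339/2225 = 22.82 MPa.
Force on the wall = σA = 22.82 × 1900 mm² = 43.35 kN.

P ≈ 43.4 kN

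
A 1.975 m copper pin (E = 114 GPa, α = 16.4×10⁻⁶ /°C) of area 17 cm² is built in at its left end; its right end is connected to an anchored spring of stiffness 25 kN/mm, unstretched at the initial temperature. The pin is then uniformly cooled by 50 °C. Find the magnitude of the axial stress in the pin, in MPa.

Free thermal contraction: δ_free = αΔT L = 16.4×10⁻⁶ × 50 × 1975 = 1.619 mm.
With a force P in the spring, the elastic change of the pin is PL/(AE) and that of the spring is P/k; compatibility requires their sum to equal δ_free.
P [ L/(AE) + 1/k ] = δ_free → P [ 1975/(1700×114×10³) + 1/(25×10³) ] = 1.619.
P = 1.619 / 5.019×10⁻⁵ = 32270 N.
σ = P/A = 32270/1700 = 18.98 MPa.

σ ≈ 19 MPa (tensile)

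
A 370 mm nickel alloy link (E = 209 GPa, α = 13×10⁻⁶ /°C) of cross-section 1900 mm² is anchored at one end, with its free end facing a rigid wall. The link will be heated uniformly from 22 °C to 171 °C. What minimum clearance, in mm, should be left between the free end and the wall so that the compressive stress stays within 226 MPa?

Free expansion if unrestrained: δ_free = αΔT L = 13×10⁻⁶ × 149 × 370 = 0.7167 mm.
At the allowable stress the elastic shortening the wall may impose is σL/E = 226 × 370 / (209×10³) = 0.4001 mm.
The gap must absorb the remainder: g_min = 0.7167 − 0.4001 = 0.3166 mm.

g ≈ 0.317 mm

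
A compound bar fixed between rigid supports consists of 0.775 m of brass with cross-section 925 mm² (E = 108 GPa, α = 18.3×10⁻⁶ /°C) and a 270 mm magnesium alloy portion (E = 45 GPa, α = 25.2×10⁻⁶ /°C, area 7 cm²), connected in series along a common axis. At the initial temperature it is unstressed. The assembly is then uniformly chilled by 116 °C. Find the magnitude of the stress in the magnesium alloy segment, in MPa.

Free thermal contraction of the whole bar: Σ αᵢΔT Lᵢ = 18.3×10⁻⁶×116×775 + 25.2×10⁻⁶×116×270 = 2.434 mm.
The walls prevent any net length change, so an axial force P (same in every segment) develops. Compatibility: P · Σ Lᵢ/(AᵢEᵢ) = δ_free.
Σ Lᵢ/(AᵢEᵢ) = 775/(925×108×10³) + 270/(700×45×10³) = 1.633×10⁻⁵ mm/N.
P = 2.434 / 1.633×10⁻⁵ = 149100 N = 149.1 kN, tensile.
σ_{magnesium alloy} = P / A = 149100 / 700 = 213 MPa.

σ ≈ 213 MPa (tensile)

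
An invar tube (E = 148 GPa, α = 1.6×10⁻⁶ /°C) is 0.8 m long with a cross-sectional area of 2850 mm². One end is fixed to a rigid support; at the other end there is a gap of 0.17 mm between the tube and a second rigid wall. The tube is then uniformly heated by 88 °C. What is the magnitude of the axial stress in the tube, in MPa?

If the wall were absent the tube would grow by αΔT L = 1.6×10⁻⁶ × 88 × 800 = 0.1126 mm.
This is smaller than the 0.17 mm clearance, so the tube expands freely without reaching the stop — the stress is zero.

σ ≈ 0 MPa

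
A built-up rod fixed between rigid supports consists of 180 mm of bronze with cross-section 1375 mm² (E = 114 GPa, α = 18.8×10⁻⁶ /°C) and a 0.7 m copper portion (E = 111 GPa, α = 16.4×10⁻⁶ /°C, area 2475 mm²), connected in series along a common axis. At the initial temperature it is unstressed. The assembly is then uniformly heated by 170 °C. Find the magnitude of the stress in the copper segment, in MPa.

σ ≈ 276 MPa (compressive)

With the walls removed the bar would change length by δ_free = Σ αᵢΔT Lᵢ = 18.8×10⁻⁶×170×180 + 16.4×10⁻⁶×170×700 = 2.527 mm.
The rigid supports impose zero overall length change; the single axial force P common to all segments must satisfy P Σ Lᵢ/(AᵢEᵢ) = δ_free.
Σ Lᵢ/(AᵢEᵢ) = 180/(1375×114×10³) + 700/(2475×111×10³) = 3.696×10⁻⁶ mm/N.
P = 2.527 / 3.696×10⁻⁶ = 683600 N = 683.6 kN, compressive.
σ_{copper} = P / A = 683600 / 2475 = 276.2 MPa.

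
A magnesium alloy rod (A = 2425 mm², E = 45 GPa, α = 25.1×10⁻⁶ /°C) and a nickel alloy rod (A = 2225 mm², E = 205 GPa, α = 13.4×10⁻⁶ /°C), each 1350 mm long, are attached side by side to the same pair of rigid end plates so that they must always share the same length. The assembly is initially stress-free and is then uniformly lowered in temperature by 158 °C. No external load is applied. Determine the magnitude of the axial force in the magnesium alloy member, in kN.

P ≈ 163 kN (tensile in the magnesium alloy)

Equilibrium of a rigid end plate with no external load gives equal and opposite internal forces ±P in the two members. Since α_{magnesium alloy} > α_{nickel alloy}, cooling drives the magnesium alloy into tension and the nickel alloy into compression.
Equating the net (thermal + elastic) strains gives |α₁ − α₂|·ΔT = P·[1/(A₁E₁) + 1/(A₂E₂)].
|α₁ − α₂|·ΔT = 11.7×10⁻⁶ × 158 = 0.001849.
1/(A₁E₁) + 1/(A₂E₂) = 1/(2425×45×10³) + 1/(2225×205×10³) = 1.136×10⁻⁸ N⁻¹.
So P = 0.001849 / 1.136×10⁻⁸ = 162.8 kN.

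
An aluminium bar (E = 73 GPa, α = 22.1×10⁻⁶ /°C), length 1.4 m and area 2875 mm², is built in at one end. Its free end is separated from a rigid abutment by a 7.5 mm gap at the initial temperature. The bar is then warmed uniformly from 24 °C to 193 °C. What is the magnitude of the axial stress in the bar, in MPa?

σ ≈ 0 MPa

Free thermal elongation = αΔT L = 22.1×10⁻⁶ × 169 × 1400 = 5.229 mm.
This is smaller than the 7.5 mm clearance, so the bar expands freely without reaching the stop — the stress is zero.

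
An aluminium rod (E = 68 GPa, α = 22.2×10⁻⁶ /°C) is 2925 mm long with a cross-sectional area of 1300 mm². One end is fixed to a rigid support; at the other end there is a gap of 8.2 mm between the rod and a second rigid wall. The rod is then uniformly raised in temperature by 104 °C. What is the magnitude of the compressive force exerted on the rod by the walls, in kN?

Unrestrained expansion: δ_free = αΔT L = 22.2×10⁻⁶ × 104 × 2925 = 6.753 mm.
Since δ_free = 6.75 mm is less than the 8.2 mm gap, the rod never touches the wall. No axial force develops.

P ≈ 0 kN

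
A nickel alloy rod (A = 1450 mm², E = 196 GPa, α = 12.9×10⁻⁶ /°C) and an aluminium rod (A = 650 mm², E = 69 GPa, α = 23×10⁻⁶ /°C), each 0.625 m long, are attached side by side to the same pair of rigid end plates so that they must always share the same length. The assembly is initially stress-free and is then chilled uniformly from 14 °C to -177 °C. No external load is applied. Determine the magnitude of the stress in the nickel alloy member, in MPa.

σ ≈ 51.5 MPa (compressive)

Equilibrium of a rigid end plate with no external load gives equal and opposite internal forces ±P in the two members. Since α_{aluminium} > α_{nickel alloy}, cooling drives the aluminium into tension and the nickel alloy into compression.
Compatibility of the two members (thermal + elastic change equal): (α₁ − α₂)ΔT = P·[1/(A₁E₁) + 1/(A₂E₂)].
|α₁ − α₂|·ΔT = 10.1×10⁻⁶ × 191 = 0.001929.
1/(A₁E₁) + 1/(A₂E₂) = 1/(1450×196×10³) + 1/(650×69×10³) = 2.582×10⁻⁸ N⁻¹.
P = 0.001929 / 2.582×10⁻⁸ = 74730 N = 74.73 kN.
σ_{nickel alloy} = P/A₁ = 74730/1450 = 51.54 MPa, compressive.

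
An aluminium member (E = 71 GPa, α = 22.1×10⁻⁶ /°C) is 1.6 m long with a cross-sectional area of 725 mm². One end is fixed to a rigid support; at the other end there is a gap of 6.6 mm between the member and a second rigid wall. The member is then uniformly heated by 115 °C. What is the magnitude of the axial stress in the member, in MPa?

σ ≈ 0 MPa

Free thermal elongation = αΔT L = 22.1×10⁻⁶ × 115 × 1600 = 4.066 mm.
Since δ_free = 4.07 mm is less than the 6.6 mm gap, the member never touches the wall. No axial force develops.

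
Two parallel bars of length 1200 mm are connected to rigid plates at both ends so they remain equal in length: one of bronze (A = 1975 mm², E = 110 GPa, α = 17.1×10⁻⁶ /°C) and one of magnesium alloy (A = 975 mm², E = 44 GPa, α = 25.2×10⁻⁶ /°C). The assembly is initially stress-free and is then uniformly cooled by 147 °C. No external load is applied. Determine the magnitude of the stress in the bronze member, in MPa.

σ ≈ 21.6 MPa (compressive)

The magnesium alloy has the larger α, so on cooling it would change length more than the bronze if both were free. The rigid plates force a common final length, so the magnesium alloy is put into tension and the bronze into compression, with equal and opposite forces P (no external load).
Setting the final lengths equal and cancelling L: (α₁ − α₂)ΔT = P/(A₁E₁) + P/(A₂E₂).
|α₁ − α₂|·ΔT = 8.1×10⁻⁶ × 147 = 0.001191.
1/(A₁E₁) + 1/(A₂E₂) = 1/(1975×110×10³) + 1/(975×44×10³) = 2.791×10⁻⁸ N⁻¹.
P = 0.001191 / 2.791×10⁻⁸ = 42660 N = 42.66 kN.
σ_{bronze} = P/A₁ = 42660/1975 = 21.6 MPa, compressive.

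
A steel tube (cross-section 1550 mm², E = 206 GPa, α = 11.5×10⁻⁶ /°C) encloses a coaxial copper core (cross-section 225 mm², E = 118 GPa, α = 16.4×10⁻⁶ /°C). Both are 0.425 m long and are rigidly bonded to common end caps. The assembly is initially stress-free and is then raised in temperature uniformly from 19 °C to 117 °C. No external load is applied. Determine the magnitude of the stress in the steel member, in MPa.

Equilibrium of a rigid end plate with no external load gives equal and opposite internal forces ±P in the two members. Since α_{copper} > α_{steel}, heating drives the copper into compression and the steel into tension.
Compatibility of the two members (thermal + elastic change equal): (α₁ − α₂)ΔT = P·[1/(A₁E₁) + 1/(A₂E₂)].
|α₁ − α₂|·ΔT = 4.9×10⁻⁶ × 98 = 0.0004802.
1/(A₁E₁) + 1/(A₂E₂) = 1/(1550×206×10³) + 1/(225×118×10³) = 4.08×10⁻⁸ N⁻¹.
P = 0.0004802 / 4.08×10⁻⁸ = 11770 N = 11.77 kN.
σ_{steel} = P/A₁ = 11770/1550 = 7.594 MPa, tensile.

σ ≈ 7.59 MPa (tensile)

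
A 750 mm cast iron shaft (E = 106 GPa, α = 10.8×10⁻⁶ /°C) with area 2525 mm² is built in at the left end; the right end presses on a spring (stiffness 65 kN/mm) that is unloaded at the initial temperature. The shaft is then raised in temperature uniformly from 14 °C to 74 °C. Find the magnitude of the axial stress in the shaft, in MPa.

If the spring were absent the shaft would lengthen by αΔT L = 10.8×10⁻⁶ × 60 × 750 = 0.486 mm.
With a force P in the spring, the elastic change of the shaft is PL/(AE) and that of the spring is P/k; compatibility requires their sum to equal δ_free.
So P = δ_free / [L/(AE) + 1/k] = 0.486 / [ 750/(2525×106×10³) + 1/(65×10³) ].
P = 0.486 / 1.819×10⁻⁵ = 26720 N.
σ = P/A = 26720/2525 = 10.58 MPa.

σ ≈ 10.6 MPa (compressive)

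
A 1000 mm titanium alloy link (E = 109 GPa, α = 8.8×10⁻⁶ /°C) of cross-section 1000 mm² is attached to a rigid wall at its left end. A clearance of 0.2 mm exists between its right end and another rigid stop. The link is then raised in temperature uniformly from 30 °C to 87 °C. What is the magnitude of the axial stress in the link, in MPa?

Unrestrained expansion: δ_free = αΔT L = 8.8×10⁻⁶ × 57 × 1000 = 0.5016 mm.
The gap closes (δ_free > 0.2 mm) and the wall then resists a further 0.5016 − 0.2 = 0.3016 mm of expansion.
Compatibility: PL/(AE) = 0.3016 mm, so σ = P/A = E × (0.3016/1000) = 32.87 MPa.

σ ≈ 32.9 MPa (compressive)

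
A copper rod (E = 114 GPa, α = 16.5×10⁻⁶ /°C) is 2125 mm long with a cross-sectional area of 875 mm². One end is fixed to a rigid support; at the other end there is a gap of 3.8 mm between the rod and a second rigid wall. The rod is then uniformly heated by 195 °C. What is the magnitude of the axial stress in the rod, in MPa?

σ ≈ 163 MPa (compressive)

Unrestrained expansion: δ_free = αΔT L = 16.5×10⁻⁶ × 195 × 2125 = 6.837 mm.
The gap closes (δ_free > 3.8 mm) and the wall then resists a further 6.837 − 3.8 = 3.037 mm of expansion.
Compatibility: PL/(AE) = 3.037 mm, so σ = P/A = E × (3.037/2125) = 162.9 MPa.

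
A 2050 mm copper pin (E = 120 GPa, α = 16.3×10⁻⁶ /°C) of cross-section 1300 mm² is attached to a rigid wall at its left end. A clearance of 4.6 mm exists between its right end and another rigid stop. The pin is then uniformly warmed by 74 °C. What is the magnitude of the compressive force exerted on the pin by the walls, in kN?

Free thermal elongation = αΔT L = 16.3×10⁻⁶ × 74 × 2050 = 2.473 mm.
Since δ_free = 2.47 mm is less than the 4.6 mm gap, the pin never touches the wall. No axial force develops.

P ≈ 0 kN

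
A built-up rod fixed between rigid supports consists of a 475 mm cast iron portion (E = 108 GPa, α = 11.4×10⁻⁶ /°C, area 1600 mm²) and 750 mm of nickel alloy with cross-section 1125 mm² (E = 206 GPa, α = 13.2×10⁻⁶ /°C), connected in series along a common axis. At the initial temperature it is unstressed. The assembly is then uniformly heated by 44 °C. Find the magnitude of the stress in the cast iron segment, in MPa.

σ ≈ 70.4 MPa (compressive)

If the supports were absent, the total length change would be Σ αᵢΔT Lᵢ = 11.4×10⁻⁶×44×475 + 13.2×10⁻⁶×44×750 = 0.6739 mm.
The rigid supports impose zero overall length change; the single axial force P common to all segments must satisfy P Σ Lᵢ/(AᵢEᵢ) = δ_free.
The series flexibility is Σ Lᵢ/(AᵢEᵢ) = 475/(1600×108×10³) + 750/(1125×206×10³) = 5.985×10⁻⁶ mm/N.
So P = 0.6739 / 5.985×10⁻⁶ = 112.6 kN, compressive.
σ_{cast iron} = P / A = 112600 / 1600 = 70.37 MPa.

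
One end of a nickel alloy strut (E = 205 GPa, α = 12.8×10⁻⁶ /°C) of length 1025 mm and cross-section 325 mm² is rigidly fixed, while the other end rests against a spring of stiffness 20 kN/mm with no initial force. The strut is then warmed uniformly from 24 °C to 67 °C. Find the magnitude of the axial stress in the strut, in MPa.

σ ≈ 26.5 MPa (compressive)

The unrestrained thermal change is αΔT L = 12.8×10⁻⁶ × 43 × 1025 = 0.5642 mm.
Let P be the compressive force at the spring. The strut shortens elastically by PL/(AE) and the spring compresses by P/k; together these equal δ_free.
So P = δ_free / [L/(AE) + 1/k] = 0.5642 / [ 1025/(325×205×10³) + 1/(20×10³) ].
P = 0.5642 / 6.538×10⁻⁵ = 8628 N.
σ = P/A = 8628/325 = 26.55 MPa.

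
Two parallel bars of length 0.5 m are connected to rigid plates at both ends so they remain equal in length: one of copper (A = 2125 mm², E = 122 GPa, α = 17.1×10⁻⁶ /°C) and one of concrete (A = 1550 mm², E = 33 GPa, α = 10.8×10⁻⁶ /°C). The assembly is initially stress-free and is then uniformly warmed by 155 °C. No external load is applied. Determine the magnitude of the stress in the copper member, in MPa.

The copper has the larger α, so on heating it would change length more than the concrete if both were free. The rigid plates force a common final length, so the copper is put into compression and the concrete into tension, with equal and opposite forces P (no external load).
Compatibility of the two members (thermal + elastic change equal): (α₁ − α₂)ΔT = P·[1/(A₁E₁) + 1/(A₂E₂)].
|α₁ − α₂|·ΔT = 6.3×10⁻⁶ × 155 = 0.0009765.
1/(A₁E₁) + 1/(A₂E₂) = 1/(2125×122×10³) + 1/(1550×33×10³) = 2.341×10⁻⁸ N⁻¹.
P = 0.0009765 / 2.341×10⁻⁸ = 41720 N = 41.72 kN.
σ_{copper} = P/A₁ = 41720/2125 = 19.63 MPa, compressive.

σ ≈ 19.6 MPa (compressive)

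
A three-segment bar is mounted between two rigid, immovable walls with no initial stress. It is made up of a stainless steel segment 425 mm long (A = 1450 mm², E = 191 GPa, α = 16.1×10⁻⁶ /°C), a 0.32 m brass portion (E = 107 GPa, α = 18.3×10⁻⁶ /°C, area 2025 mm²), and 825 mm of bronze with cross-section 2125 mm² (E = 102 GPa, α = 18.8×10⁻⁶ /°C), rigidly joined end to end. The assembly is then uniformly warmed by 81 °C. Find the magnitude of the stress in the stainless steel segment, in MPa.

σ ≈ 231 MPa (compressive)

Free thermal expansion of the whole bar: Σ αᵢΔT Lᵢ = 16.1×10⁻⁶×81×425 + 18.3×10⁻⁶×81×320 + 18.8×10⁻⁶×81×825 = 2.285 mm.
The walls prevent any net length change, so an axial force P (same in every segment) develops. Compatibility: P · Σ Lᵢ/(AᵢEᵢ) = δ_free.
Σ Lᵢ/(AᵢEᵢ) = 425/(1450×191×10³) + 320/(2025×107×10³) + 825/(2125×102×10³) = 6.818×10⁻⁶ mm/N.
So P = 2.285 / 6.818×10⁻⁶ = 335.1 kN, compressive.
σ_{stainless steel} = P / A = 335100 / 1450 = 231.1 MPa.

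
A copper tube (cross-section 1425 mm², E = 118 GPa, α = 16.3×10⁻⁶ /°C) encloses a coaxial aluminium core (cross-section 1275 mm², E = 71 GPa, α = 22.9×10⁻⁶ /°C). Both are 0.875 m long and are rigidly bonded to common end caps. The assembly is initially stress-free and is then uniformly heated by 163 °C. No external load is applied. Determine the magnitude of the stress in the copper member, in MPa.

σ ≈ 44.4 MPa (tensile)

The aluminium has the larger α, so on heating it would change length more than the copper if both were free. The rigid plates force a common final length, so the aluminium is put into compression and the copper into tension, with equal and opposite forces P (no external load).
Equating the net (thermal + elastic) strains gives |α₁ − α₂|·ΔT = P·[1/(A₁E₁) + 1/(A₂E₂)].
|α₁ − α₂|·ΔT = 6.6×10⁻⁶ × 163 = 0.001076.
1/(A₁E₁) + 1/(A₂E₂) = 1/(1425×118×10³) + 1/(1275×71×10³) = 1.699×10⁻⁸ N⁻¹.
So P = 0.001076 / 1.699×10⁻⁸ = 63.31 kN.
σ_{copper} = P/A₁ = 63310/1425 = 44.43 MPa, tensile.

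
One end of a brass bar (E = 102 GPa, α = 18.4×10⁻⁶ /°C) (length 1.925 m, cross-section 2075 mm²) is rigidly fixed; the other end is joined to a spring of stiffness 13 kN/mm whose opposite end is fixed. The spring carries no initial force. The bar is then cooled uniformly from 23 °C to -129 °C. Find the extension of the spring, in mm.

δ ≈ 4.81 mm

The unrestrained thermal change is αΔT L = 18.4×10⁻⁶ × 152 × 1925 = 5.384 mm.
Let P be the tensile force in the spring. The bar extends elastically by PL/(AE) and the spring stretches by P/k; together these equal δ_free.
So P = δ_free / [L/(AE) + 1/k] = 5.384 / [ 1925/(2075×102×10³) + 1/(13×10³) ].
P = 5.384 / 8.602×10⁻⁵ = 62590 N.
Spring extension = P/k = 62590/(13×10³) = 4.815 mm.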